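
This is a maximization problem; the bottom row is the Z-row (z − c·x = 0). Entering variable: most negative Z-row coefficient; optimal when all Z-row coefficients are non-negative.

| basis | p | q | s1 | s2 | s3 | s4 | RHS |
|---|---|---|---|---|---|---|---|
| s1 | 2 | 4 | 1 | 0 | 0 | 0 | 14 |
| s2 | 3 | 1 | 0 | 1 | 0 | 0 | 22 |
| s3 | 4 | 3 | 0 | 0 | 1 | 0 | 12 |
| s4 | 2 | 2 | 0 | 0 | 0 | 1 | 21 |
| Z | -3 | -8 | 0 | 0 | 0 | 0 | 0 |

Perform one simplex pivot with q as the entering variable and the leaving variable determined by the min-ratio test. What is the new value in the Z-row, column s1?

Ratio test on column q — row 1: 14/4 = 7/2; row 2: 22/1 = 22; row 3: 12/3 = 4; row 4: 21/2 = 21/2. Minimum is 7/2 at row 1 (s1 leaves); pivot element 4.
Divide row 1 by 4; eliminate column q from the other rows.
Z-row update in column s1: 0 − (-8)·(1/4) = 2.

2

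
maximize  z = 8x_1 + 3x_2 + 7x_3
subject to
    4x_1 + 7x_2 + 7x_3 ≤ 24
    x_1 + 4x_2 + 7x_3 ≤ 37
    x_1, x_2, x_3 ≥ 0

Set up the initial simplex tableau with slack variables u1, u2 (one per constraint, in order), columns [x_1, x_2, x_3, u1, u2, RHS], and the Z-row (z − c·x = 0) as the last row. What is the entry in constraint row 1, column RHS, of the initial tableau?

24

The RHS of constraint 1 is b_1 = 24.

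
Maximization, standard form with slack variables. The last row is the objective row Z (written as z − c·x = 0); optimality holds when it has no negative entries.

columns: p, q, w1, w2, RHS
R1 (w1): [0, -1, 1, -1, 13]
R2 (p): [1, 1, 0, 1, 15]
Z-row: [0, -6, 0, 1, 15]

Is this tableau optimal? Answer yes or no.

no

The Z-row has a negative entry -6 in column q, so it is not optimal.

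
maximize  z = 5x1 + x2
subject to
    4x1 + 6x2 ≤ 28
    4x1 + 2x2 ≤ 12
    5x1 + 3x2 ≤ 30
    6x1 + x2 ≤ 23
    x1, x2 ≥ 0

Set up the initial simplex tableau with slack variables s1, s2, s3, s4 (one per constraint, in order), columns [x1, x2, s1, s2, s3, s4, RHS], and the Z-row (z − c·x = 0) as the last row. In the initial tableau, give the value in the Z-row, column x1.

-5

The Z-row carries the negated objective coefficients: the x1 entry is -5.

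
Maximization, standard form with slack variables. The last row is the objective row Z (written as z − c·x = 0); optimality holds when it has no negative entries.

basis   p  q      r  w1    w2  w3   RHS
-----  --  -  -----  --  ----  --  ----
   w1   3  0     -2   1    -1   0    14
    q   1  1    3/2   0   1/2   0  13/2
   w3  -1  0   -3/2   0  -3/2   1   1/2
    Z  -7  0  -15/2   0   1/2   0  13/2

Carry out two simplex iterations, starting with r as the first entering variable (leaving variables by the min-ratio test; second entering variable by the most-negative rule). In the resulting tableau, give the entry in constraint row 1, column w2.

-1/13

Ratio test on column r — row 1: entry -2 ≤ 0; row 2: (13/2)/(3/2) = 13/3; row 3: entry -3/2 ≤ 0. Minimum is 13/3 at row 2 (q leaves); pivot element 3/2.
Divide row 2 by 3/2; eliminate column r from the other rows.
Second iteration: most negative Z-row entry is -2 in column p, so p enters.
Ratio test on column p — row 1: (68/3)/(13/3) = 68/13; row 2: (13/3)/(2/3) = 13/2; row 3: entry 0 ≤ 0. Minimum is 68/13 at row 1 (w1 leaves); pivot element 13/3.
Divide row 1 by 13/3; eliminate column p from the other rows.
After both pivots, the entry at constraint row 1, column w2 is -1/13.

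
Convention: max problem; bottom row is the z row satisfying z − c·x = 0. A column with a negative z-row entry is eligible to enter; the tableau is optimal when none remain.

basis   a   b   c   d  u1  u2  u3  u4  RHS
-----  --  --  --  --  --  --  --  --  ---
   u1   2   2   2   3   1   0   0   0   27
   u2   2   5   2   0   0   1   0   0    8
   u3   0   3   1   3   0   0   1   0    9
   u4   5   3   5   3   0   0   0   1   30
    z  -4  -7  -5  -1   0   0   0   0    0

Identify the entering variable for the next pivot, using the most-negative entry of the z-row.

Negative z-row entries: a: -4, b: -7, c: -5, d: -1.
The most negative is -7 in column b, so b enters.

b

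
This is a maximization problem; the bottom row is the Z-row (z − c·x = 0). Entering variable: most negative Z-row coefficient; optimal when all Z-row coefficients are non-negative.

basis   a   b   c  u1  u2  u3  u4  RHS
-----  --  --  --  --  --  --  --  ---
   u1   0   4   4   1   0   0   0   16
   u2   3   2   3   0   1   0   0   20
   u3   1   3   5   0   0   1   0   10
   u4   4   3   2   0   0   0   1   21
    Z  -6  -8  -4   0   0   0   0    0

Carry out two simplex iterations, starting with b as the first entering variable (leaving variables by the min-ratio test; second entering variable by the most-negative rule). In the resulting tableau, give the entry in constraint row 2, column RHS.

43/9

Ratio test on column b — row 1: 16/4 = 4; row 2: 20/2 = 10; row 3: 10/3 = 10/3; row 4: 21/3 = 7. Minimum is 10/3 at row 3 (u3 leaves); pivot element 3.
Divide row 3 by 3; eliminate column b from the other rows.
Second iteration: most negative Z-row entry is -10/3 in column a, so a enters.
Ratio test on column a — row 1: entry -4/3 ≤ 0; row 2: (40/3)/(7/3) = 40/7; row 3: (10/3)/(1/3) = 10; row 4: 11/3 = 11/3. Minimum is 11/3 at row 4 (u4 leaves); pivot element 3.
Divide row 4 by 3; eliminate column a from the other rows.
After both pivots, the entry at constraint row 2, column RHS is 43/9.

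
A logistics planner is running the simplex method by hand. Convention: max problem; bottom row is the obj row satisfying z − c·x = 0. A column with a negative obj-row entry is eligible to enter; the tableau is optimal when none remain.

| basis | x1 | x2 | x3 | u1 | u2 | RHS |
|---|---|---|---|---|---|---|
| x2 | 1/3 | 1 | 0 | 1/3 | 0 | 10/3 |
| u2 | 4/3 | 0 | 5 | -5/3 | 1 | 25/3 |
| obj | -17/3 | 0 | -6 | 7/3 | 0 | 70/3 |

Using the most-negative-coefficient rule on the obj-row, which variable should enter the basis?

x3

Negative obj-row entries: x1: -17/3, x3: -6.
The most negative is -6 in column x3, so x3 enters.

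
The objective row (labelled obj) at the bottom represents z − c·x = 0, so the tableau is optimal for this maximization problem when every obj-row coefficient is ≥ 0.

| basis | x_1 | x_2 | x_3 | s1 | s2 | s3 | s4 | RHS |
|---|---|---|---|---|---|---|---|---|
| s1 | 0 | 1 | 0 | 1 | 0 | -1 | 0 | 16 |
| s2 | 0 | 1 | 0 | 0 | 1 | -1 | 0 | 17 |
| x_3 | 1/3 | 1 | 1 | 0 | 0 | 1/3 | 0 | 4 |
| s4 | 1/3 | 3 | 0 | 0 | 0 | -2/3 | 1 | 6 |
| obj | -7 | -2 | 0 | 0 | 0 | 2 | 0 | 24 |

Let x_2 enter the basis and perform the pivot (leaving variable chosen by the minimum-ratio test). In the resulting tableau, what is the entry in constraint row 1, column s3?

Ratio test on column x_2 — row 1: 16/1 = 16; row 2: 17/1 = 17; row 3: 4/1 = 4; row 4: 6/3 = 2. Minimum is 2 at row 4 (s4 leaves); pivot element 3.
Divide row 4 by 3; eliminate column x_2 from the other rows.
Row 1 update in column s3: -1 − 1·(-2/9) = -7/9.

-7/9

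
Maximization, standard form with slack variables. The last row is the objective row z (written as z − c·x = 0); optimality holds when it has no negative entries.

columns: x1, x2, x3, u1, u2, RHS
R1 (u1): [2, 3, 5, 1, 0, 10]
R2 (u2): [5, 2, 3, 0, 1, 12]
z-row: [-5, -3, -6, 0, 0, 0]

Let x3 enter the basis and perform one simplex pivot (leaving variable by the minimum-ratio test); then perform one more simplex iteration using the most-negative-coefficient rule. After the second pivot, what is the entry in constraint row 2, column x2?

1/19

Ratio test on column x3 — row 1: 10/5 = 2; row 2: 12/3 = 4. Minimum is 2 at row 1 (u1 leaves); pivot element 5.
Divide row 1 by 5; eliminate column x3 from the other rows.
Second iteration: most negative z-row entry is -13/5 in column x1, so x1 enters.
Ratio test on column x1 — row 1: 2/(2/5) = 5; row 2: 6/(19/5) = 30/19. Minimum is 30/19 at row 2 (u2 leaves); pivot element 19/5.
Divide row 2 by 19/5; eliminate column x1 from the other rows.
After both pivots, the entry at constraint row 2, column x2 is 1/19.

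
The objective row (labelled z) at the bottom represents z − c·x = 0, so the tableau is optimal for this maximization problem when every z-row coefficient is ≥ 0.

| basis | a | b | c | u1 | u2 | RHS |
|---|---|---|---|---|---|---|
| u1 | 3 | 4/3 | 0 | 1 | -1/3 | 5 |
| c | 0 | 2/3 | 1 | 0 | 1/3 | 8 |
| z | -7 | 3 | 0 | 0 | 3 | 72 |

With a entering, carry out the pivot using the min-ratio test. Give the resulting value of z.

251/3

Ratio test on column a — row 1: 5/3 = 5/3; row 2: entry 0 ≤ 0. Minimum is 5/3 at row 1 (u1 leaves); pivot element 3.
Pivot on row 1; the z-row RHS becomes 72 − (-7)·(5/3) = 251/3.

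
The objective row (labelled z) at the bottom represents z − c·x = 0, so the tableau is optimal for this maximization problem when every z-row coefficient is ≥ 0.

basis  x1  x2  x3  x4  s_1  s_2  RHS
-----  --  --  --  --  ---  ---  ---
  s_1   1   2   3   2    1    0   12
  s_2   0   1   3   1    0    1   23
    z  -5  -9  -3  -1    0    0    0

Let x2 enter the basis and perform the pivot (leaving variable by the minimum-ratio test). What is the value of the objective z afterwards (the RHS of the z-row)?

54

Ratio test on column x2 — row 1: 12/2 = 6; row 2: 23/1 = 23. Minimum is 6 at row 1 (s_1 leaves); pivot element 2.
Pivot on row 1; the z-row RHS becomes 0 − (-9)·6 = 54.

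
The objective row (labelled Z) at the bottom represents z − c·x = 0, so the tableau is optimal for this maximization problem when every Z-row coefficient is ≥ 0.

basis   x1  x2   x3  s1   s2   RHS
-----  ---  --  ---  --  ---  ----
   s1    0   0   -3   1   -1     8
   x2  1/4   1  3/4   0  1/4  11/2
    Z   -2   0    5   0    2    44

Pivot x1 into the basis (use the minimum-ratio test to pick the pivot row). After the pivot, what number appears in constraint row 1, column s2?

Ratio test on column x1 — row 1: entry 0 ≤ 0; row 2: (11/2)/(1/4) = 22. Minimum is 22 at row 2 (x2 leaves); pivot element 1/4.
Divide row 2 by 1/4; eliminate column x1 from the other rows.
Row 1 update in column s2: -1 − 0·1 = -1.

-1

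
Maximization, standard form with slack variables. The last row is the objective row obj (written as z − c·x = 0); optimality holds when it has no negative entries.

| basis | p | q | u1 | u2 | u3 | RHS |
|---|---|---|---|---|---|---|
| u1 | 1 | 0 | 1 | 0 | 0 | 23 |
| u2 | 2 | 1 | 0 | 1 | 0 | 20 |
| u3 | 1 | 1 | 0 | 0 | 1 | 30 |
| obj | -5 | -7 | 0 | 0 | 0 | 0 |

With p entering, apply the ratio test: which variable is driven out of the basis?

Column p entries and ratios — u1: 23/1 = 23; u2: 20/2 = 10; u3: 30/1 = 30.
Smallest ratio is 10 in the row of u2, so u2 leaves.

u2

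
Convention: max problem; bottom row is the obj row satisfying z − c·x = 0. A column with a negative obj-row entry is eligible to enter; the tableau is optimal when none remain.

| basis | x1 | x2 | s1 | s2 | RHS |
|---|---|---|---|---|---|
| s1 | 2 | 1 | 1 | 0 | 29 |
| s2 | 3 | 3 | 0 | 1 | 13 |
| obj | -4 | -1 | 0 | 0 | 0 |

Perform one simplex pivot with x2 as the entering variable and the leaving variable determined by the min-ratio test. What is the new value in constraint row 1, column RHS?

Ratio test on column x2 — row 1: 29/1 = 29; row 2: 13/3 = 13/3. Minimum is 13/3 at row 2 (s2 leaves); pivot element 3.
Divide row 2 by 3; eliminate column x2 from the other rows.
Row 1 update in column RHS: 29 − 1·(13/3) = 74/3.

74/3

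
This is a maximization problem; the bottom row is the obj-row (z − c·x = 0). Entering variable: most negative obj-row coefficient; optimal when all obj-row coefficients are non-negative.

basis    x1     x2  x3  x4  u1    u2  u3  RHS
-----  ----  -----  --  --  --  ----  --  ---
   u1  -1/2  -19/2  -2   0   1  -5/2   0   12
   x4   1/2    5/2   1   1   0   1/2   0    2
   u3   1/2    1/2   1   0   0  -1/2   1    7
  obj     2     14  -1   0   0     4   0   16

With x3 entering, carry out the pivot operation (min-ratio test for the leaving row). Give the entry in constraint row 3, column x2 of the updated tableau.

-2

Ratio test on column x3 — row 1: entry -2 ≤ 0; row 2: 2/1 = 2; row 3: 7/1 = 7. Minimum is 2 at row 2 (x4 leaves); pivot element 1.
Divide row 2 by 1; eliminate column x3 from the other rows.
Row 3 update in column x2: 1/2 − 1·(5/2) = -2.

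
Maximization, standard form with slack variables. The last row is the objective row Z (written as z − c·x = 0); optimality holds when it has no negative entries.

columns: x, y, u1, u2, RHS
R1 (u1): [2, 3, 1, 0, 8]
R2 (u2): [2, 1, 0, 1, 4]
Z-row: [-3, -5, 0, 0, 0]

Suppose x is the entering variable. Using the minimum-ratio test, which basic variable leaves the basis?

u2

Column x entries and ratios — u1: 8/2 = 4; u2: 4/2 = 2.
Smallest ratio is 2 in the row of u2, so u2 leaves.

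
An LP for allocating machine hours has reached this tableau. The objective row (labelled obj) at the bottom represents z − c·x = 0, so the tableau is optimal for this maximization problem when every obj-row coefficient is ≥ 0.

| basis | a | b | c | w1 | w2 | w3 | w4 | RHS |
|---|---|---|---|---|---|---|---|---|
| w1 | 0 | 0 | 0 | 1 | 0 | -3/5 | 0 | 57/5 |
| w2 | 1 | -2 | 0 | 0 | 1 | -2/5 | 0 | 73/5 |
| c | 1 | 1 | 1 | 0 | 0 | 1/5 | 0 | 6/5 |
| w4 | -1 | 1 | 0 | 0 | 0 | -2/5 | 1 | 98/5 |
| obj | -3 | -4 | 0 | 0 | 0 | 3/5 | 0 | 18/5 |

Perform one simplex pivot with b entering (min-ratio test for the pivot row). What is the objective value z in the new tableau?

Ratio test on column b — row 1: entry 0 ≤ 0; row 2: entry -2 ≤ 0; row 3: (6/5)/1 = 6/5; row 4: (98/5)/1 = 98/5. Minimum is 6/5 at row 3 (c leaves); pivot element 1.
Pivot on row 3; the obj-row RHS becomes 18/5 − (-4)·(6/5) = 42/5.

42/5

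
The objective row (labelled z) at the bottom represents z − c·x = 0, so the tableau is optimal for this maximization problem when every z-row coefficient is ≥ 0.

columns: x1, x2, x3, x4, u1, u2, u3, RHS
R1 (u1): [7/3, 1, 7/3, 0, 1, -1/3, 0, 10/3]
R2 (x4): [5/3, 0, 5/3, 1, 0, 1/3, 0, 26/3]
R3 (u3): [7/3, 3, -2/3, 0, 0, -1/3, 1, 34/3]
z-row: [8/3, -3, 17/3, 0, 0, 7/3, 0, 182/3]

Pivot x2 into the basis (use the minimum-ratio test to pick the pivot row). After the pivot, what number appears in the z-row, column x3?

Ratio test on column x2 — row 1: (10/3)/1 = 10/3; row 2: entry 0 ≤ 0; row 3: (34/3)/3 = 34/9. Minimum is 10/3 at row 1 (u1 leaves); pivot element 1.
Divide row 1 by 1; eliminate column x2 from the other rows.
z-row update in column x3: 17/3 − (-3)·(7/3) = 38/3.

38/3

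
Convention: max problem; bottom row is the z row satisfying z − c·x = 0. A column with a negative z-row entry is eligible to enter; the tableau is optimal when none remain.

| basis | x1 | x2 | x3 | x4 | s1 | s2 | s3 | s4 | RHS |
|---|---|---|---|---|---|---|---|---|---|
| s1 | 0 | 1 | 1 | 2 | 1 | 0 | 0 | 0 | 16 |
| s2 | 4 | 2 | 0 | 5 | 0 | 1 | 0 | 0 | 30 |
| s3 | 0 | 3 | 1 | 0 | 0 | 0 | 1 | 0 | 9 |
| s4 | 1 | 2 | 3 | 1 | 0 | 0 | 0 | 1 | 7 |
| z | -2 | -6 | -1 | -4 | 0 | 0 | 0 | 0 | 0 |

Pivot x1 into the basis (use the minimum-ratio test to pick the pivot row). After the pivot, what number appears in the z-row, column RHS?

14

Ratio test on column x1 — row 1: entry 0 ≤ 0; row 2: 30/4 = 15/2; row 3: entry 0 ≤ 0; row 4: 7/1 = 7. Minimum is 7 at row 4 (s4 leaves); pivot element 1.
Divide row 4 by 1; eliminate column x1 from the other rows.
z-row update in column RHS: 0 − (-2)·7 = 14.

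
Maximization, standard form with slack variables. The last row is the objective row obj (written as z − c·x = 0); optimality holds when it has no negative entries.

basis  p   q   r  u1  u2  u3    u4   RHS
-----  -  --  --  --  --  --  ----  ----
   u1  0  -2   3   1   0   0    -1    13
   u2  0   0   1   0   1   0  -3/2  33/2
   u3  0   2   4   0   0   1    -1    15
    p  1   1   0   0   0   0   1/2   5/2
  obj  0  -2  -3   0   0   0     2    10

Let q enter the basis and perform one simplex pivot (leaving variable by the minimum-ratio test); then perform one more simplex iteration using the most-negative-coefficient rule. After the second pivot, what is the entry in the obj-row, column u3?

Ratio test on column q — row 1: entry -2 ≤ 0; row 2: entry 0 ≤ 0; row 3: 15/2 = 15/2; row 4: (5/2)/1 = 5/2. Minimum is 5/2 at row 4 (p leaves); pivot element 1.
Divide row 4 by 1; eliminate column q from the other rows.
Second iteration: most negative obj-row entry is -3 in column r, so r enters.
Ratio test on column r — row 1: 18/3 = 6; row 2: (33/2)/1 = 33/2; row 3: 10/4 = 5/2; row 4: entry 0 ≤ 0. Minimum is 5/2 at row 3 (u3 leaves); pivot element 4.
Divide row 3 by 4; eliminate column r from the other rows.
After both pivots, the entry at the obj-row, column u3 is 3/4.

3/4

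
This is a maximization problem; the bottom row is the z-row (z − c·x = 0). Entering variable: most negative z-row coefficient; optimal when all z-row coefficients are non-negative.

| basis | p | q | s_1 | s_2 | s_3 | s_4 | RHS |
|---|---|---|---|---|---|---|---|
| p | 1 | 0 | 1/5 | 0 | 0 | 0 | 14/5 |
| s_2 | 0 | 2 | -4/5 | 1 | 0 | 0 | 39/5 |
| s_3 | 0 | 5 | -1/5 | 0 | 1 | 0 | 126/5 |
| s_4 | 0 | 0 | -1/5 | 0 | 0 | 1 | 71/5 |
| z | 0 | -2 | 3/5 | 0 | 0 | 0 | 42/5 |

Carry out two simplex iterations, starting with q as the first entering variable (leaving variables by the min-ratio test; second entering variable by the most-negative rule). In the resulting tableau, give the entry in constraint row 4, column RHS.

89/6

Ratio test on column q — row 1: entry 0 ≤ 0; row 2: (39/5)/2 = 39/10; row 3: (126/5)/5 = 126/25; row 4: entry 0 ≤ 0. Minimum is 39/10 at row 2 (s_2 leaves); pivot element 2.
Divide row 2 by 2; eliminate column q from the other rows.
Second iteration: most negative z-row entry is -1/5 in column s_1, so s_1 enters.
Ratio test on column s_1 — row 1: (14/5)/(1/5) = 14; row 2: entry -2/5 ≤ 0; row 3: (57/10)/(9/5) = 19/6; row 4: entry -1/5 ≤ 0. Minimum is 19/6 at row 3 (s_3 leaves); pivot element 9/5.
Divide row 3 by 9/5; eliminate column s_1 from the other rows.
After both pivots, the entry at constraint row 4, column RHS is 89/6.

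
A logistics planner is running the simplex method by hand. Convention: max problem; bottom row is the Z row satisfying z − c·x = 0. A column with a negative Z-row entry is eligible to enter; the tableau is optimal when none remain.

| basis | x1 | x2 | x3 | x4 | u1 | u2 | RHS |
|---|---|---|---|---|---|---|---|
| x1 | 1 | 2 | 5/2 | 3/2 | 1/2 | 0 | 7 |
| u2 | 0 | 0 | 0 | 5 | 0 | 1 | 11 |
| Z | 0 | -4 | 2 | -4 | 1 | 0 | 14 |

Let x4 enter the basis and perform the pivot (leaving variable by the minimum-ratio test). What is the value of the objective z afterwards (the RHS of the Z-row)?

114/5

Ratio test on column x4 — row 1: 7/(3/2) = 14/3; row 2: 11/5 = 11/5. Minimum is 11/5 at row 2 (u2 leaves); pivot element 5.
Pivot on row 2; the Z-row RHS becomes 14 − (-4)·(11/5) = 114/5.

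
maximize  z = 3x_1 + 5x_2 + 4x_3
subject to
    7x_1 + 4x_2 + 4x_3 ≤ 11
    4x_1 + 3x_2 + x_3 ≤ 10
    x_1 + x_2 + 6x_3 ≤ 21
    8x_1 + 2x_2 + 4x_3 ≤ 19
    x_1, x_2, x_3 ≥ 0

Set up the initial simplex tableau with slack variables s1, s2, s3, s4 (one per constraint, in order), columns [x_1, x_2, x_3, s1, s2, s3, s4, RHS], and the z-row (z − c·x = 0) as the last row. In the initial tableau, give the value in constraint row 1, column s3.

Slack s3 belongs to constraint 3; its column is the unit vector e_3, so the entry in row 1 is 0.

0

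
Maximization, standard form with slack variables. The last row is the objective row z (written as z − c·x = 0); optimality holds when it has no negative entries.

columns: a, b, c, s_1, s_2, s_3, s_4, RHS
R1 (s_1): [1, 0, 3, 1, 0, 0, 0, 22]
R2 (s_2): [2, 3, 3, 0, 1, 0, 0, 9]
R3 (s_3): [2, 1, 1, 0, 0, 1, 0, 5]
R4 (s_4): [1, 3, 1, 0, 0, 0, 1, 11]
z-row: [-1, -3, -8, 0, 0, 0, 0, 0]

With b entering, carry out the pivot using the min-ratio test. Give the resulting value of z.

Ratio test on column b — row 1: entry 0 ≤ 0; row 2: 9/3 = 3; row 3: 5/1 = 5; row 4: 11/3 = 11/3. Minimum is 3 at row 2 (s_2 leaves); pivot element 3.
Pivot on row 2; the z-row RHS becomes 0 − (-3)·3 = 9.

9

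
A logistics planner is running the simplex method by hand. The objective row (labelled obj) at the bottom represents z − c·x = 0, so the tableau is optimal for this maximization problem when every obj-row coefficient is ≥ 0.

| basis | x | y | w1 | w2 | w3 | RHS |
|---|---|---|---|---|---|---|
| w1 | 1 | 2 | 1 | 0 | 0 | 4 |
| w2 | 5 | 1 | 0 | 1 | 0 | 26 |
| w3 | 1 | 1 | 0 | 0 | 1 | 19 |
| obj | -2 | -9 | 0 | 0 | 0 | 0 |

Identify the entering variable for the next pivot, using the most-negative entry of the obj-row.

Negative obj-row entries: x: -2, y: -9.
The most negative is -9 in column y, so y enters.

y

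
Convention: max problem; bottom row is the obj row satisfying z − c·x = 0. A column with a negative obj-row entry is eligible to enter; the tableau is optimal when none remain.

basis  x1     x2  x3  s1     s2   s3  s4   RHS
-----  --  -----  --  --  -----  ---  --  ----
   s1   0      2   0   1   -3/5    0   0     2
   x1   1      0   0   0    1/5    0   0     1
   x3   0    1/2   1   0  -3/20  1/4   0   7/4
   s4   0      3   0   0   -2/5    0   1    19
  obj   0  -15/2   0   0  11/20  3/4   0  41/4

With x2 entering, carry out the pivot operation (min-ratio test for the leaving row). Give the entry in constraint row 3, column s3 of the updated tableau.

Ratio test on column x2 — row 1: 2/2 = 1; row 2: entry 0 ≤ 0; row 3: (7/4)/(1/2) = 7/2; row 4: 19/3 = 19/3. Minimum is 1 at row 1 (s1 leaves); pivot element 2.
Divide row 1 by 2; eliminate column x2 from the other rows.
Row 3 update in column s3: 1/4 − (1/2)·0 = 1/4.

1/4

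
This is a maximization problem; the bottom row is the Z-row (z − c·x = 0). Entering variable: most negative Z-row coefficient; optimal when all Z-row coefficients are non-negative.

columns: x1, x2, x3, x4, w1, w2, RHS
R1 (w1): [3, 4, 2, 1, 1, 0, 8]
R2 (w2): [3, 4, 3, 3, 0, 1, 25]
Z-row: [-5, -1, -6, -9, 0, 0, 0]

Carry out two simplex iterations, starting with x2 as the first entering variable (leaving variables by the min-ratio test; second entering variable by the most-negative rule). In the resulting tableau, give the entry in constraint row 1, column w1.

1

Ratio test on column x2 — row 1: 8/4 = 2; row 2: 25/4 = 25/4. Minimum is 2 at row 1 (w1 leaves); pivot element 4.
Divide row 1 by 4; eliminate column x2 from the other rows.
Second iteration: most negative Z-row entry is -35/4 in column x4, so x4 enters.
Ratio test on column x4 — row 1: 2/(1/4) = 8; row 2: 17/2 = 17/2. Minimum is 8 at row 1 (x2 leaves); pivot element 1/4.
Divide row 1 by 1/4; eliminate column x4 from the other rows.
After both pivots, the entry at constraint row 1, column w1 is 1.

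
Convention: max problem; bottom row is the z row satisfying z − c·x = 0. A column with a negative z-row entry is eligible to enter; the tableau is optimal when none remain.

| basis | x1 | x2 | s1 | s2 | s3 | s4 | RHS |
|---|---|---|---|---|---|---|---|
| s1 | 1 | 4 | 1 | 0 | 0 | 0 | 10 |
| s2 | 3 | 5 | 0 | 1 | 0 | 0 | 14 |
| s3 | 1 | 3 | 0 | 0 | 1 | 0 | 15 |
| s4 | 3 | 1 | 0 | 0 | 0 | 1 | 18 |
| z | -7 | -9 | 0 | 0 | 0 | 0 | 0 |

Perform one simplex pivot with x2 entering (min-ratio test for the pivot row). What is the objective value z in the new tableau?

45/2

Ratio test on column x2 — row 1: 10/4 = 5/2; row 2: 14/5 = 14/5; row 3: 15/3 = 5; row 4: 18/1 = 18. Minimum is 5/2 at row 1 (s1 leaves); pivot element 4.
Pivot on row 1; the z-row RHS becomes 0 − (-9)·(5/2) = 45/2.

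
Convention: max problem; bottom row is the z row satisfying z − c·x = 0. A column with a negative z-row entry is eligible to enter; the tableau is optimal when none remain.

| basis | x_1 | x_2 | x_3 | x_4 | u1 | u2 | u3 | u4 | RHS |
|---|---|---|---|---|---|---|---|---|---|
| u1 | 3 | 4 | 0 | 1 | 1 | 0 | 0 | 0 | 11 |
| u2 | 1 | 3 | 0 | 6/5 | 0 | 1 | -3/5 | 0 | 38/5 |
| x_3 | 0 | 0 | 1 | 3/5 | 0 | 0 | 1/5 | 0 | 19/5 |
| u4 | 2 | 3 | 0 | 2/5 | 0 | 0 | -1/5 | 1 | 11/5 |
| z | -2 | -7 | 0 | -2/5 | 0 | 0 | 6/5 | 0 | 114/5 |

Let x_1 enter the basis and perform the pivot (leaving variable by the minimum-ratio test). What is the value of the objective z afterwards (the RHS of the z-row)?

25

Ratio test on column x_1 — row 1: 11/3 = 11/3; row 2: (38/5)/1 = 38/5; row 3: entry 0 ≤ 0; row 4: (11/5)/2 = 11/10. Minimum is 11/10 at row 4 (u4 leaves); pivot element 2.
Pivot on row 4; the z-row RHS becomes 114/5 − (-2)·(11/10) = 25.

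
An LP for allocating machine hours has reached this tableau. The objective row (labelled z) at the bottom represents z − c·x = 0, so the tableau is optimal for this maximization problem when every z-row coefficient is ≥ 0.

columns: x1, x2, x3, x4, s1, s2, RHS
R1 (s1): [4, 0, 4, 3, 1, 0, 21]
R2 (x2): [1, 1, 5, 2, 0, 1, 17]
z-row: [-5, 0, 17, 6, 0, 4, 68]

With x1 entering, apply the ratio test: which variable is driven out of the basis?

Column x1 entries and ratios — s1: 21/4 = 21/4; x2: 17/1 = 17.
Smallest ratio is 21/4 in the row of s1, so s1 leaves.

s1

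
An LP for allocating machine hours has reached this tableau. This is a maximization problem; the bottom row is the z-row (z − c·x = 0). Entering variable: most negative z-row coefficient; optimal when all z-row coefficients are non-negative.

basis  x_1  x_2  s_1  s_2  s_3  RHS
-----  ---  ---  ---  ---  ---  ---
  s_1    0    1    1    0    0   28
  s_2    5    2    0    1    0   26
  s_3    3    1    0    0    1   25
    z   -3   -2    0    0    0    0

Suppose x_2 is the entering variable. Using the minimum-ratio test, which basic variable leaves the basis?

s_2

Column x_2 entries and ratios — s_1: 28/1 = 28; s_2: 26/2 = 13; s_3: 25/1 = 25.
Smallest ratio is 13 in the row of s_2, so s_2 leaves.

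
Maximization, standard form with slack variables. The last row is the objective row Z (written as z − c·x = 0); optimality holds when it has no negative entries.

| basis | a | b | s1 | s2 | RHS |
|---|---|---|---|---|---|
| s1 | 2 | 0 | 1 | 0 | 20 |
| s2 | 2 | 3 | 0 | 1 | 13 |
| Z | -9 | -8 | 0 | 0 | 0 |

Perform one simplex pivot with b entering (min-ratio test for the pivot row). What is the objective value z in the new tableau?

104/3

Ratio test on column b — row 1: entry 0 ≤ 0; row 2: 13/3 = 13/3. Minimum is 13/3 at row 2 (s2 leaves); pivot element 3.
Pivot on row 2; the Z-row RHS becomes 0 − (-8)·(13/3) = 104/3.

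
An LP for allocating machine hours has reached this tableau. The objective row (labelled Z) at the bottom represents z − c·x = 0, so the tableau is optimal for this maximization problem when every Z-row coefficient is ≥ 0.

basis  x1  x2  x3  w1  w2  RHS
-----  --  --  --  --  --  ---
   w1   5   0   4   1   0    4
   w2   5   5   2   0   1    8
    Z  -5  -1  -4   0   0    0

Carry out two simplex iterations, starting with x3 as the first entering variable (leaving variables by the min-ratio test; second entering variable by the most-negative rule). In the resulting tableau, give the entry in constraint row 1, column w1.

Ratio test on column x3 — row 1: 4/4 = 1; row 2: 8/2 = 4. Minimum is 1 at row 1 (w1 leaves); pivot element 4.
Divide row 1 by 4; eliminate column x3 from the other rows.
Second iteration: most negative Z-row entry is -1 in column x2, so x2 enters.
Ratio test on column x2 — row 1: entry 0 ≤ 0; row 2: 6/5 = 6/5. Minimum is 6/5 at row 2 (w2 leaves); pivot element 5.
Divide row 2 by 5; eliminate column x2 from the other rows.
After both pivots, the entry at constraint row 1, column w1 is 1/4.

1/4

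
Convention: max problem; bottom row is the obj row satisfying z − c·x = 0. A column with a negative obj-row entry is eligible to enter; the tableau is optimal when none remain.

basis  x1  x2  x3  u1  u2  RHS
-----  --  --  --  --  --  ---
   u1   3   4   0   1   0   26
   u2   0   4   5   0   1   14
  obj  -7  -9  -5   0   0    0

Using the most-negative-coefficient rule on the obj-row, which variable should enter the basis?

x2

Negative obj-row entries: x1: -7, x2: -9, x3: -5.
The most negative is -9 in column x2, so x2 enters.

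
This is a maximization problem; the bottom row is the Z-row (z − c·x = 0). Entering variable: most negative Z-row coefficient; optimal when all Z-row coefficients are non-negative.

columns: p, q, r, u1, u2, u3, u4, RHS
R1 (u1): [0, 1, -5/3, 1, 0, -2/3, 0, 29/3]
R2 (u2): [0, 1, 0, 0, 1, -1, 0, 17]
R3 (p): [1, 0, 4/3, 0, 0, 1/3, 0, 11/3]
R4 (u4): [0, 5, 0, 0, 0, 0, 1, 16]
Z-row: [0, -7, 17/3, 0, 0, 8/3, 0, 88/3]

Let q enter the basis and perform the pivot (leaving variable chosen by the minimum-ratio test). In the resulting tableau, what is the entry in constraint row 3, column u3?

1/3

Ratio test on column q — row 1: (29/3)/1 = 29/3; row 2: 17/1 = 17; row 3: entry 0 ≤ 0; row 4: 16/5 = 16/5. Minimum is 16/5 at row 4 (u4 leaves); pivot element 5.
Divide row 4 by 5; eliminate column q from the other rows.
Row 3 update in column u3: 1/3 − 0·0 = 1/3.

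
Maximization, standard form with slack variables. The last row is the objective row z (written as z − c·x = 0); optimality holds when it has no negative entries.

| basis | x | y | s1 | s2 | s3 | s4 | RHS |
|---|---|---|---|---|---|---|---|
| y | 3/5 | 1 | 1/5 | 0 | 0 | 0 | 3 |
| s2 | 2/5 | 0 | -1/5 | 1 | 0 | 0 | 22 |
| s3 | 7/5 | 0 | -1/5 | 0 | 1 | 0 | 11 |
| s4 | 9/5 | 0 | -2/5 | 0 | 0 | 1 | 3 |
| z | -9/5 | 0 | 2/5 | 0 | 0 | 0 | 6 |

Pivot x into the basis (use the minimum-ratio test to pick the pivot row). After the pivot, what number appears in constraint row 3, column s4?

-7/9

Ratio test on column x — row 1: 3/(3/5) = 5; row 2: 22/(2/5) = 55; row 3: 11/(7/5) = 55/7; row 4: 3/(9/5) = 5/3. Minimum is 5/3 at row 4 (s4 leaves); pivot element 9/5.
Divide row 4 by 9/5; eliminate column x from the other rows.
Row 3 update in column s4: 0 − (7/5)·(5/9) = -7/9.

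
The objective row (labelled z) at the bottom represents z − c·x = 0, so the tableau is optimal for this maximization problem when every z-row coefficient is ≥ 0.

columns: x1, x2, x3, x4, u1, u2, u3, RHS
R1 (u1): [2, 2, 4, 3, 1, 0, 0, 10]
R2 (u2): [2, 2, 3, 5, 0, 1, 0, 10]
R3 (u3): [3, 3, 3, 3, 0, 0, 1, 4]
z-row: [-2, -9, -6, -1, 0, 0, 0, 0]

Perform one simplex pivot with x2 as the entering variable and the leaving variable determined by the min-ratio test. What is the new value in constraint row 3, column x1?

1

Ratio test on column x2 — row 1: 10/2 = 5; row 2: 10/2 = 5; row 3: 4/3 = 4/3. Minimum is 4/3 at row 3 (u3 leaves); pivot element 3.
Divide row 3 by 3; eliminate column x2 from the other rows.
In the new row 3, the x1 entry is the old entry divided by the pivot: 3/3 = 1.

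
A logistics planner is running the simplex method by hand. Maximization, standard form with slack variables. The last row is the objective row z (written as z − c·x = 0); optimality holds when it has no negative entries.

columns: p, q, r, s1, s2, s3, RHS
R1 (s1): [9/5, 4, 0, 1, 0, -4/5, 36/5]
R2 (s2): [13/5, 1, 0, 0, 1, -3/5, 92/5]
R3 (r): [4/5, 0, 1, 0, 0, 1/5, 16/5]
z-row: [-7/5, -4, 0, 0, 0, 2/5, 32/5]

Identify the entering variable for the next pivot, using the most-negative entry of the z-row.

Negative z-row entries: p: -7/5, q: -4.
The most negative is -4 in column q, so q enters.

q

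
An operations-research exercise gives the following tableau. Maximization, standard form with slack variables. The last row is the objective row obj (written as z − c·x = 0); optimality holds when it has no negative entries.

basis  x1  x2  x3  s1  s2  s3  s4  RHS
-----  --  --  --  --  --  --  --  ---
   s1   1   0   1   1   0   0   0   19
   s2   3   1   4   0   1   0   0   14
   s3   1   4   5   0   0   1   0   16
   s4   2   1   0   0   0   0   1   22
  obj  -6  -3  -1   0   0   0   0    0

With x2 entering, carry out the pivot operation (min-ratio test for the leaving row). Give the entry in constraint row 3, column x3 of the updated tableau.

5/4

Ratio test on column x2 — row 1: entry 0 ≤ 0; row 2: 14/1 = 14; row 3: 16/4 = 4; row 4: 22/1 = 22. Minimum is 4 at row 3 (s3 leaves); pivot element 4.
Divide row 3 by 4; eliminate column x2 from the other rows.
In the new row 3, the x3 entry is the old entry divided by the pivot: 5/4 = 5/4.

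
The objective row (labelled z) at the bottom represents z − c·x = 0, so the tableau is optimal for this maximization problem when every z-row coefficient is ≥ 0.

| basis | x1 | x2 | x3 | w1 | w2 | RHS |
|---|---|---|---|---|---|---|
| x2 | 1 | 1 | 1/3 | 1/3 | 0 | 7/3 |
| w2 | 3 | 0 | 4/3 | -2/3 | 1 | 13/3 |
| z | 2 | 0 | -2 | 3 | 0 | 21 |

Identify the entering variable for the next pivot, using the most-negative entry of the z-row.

Negative z-row entries: x3: -2.
The most negative is -2 in column x3, so x3 enters.

x3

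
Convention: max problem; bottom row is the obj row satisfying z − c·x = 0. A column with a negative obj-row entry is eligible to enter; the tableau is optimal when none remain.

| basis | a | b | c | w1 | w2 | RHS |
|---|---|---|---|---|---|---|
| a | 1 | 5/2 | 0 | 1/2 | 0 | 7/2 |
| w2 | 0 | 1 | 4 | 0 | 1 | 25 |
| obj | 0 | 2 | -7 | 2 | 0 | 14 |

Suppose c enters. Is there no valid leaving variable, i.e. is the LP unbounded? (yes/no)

Column c has positive entries in row(s) 2, so the ratio test bounds it — not unbounded.

no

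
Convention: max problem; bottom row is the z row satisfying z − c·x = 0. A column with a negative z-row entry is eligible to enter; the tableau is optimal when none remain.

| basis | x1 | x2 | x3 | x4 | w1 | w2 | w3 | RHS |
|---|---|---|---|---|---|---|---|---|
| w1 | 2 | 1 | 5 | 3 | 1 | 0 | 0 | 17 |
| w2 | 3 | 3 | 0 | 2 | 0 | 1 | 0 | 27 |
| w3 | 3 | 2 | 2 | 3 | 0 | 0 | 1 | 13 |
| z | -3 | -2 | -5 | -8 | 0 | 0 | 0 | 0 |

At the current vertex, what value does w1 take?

17

w1 is basic (row 1); its value is the RHS of that row, 17.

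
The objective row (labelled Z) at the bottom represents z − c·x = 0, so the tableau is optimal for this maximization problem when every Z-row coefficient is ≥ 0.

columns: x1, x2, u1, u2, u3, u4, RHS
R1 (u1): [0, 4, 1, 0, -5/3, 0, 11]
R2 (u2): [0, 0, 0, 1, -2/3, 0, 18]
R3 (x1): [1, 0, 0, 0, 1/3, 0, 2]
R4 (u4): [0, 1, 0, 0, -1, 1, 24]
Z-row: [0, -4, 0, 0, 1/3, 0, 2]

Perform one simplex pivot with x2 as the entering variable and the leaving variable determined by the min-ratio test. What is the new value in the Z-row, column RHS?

13

Ratio test on column x2 — row 1: 11/4 = 11/4; row 2: entry 0 ≤ 0; row 3: entry 0 ≤ 0; row 4: 24/1 = 24. Minimum is 11/4 at row 1 (u1 leaves); pivot element 4.
Divide row 1 by 4; eliminate column x2 from the other rows.
Z-row update in column RHS: 2 − (-4)·(11/4) = 13.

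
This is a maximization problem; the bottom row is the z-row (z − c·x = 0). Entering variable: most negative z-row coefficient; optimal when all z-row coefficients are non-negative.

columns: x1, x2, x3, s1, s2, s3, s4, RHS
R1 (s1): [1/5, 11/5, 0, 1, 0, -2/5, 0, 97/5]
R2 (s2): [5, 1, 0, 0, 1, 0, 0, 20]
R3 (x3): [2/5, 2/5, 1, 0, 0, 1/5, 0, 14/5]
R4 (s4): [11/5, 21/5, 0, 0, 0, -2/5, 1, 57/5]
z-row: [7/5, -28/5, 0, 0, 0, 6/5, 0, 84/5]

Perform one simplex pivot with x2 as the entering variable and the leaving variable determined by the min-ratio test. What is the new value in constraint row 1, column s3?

-4/21

Ratio test on column x2 — row 1: (97/5)/(11/5) = 97/11; row 2: 20/1 = 20; row 3: (14/5)/(2/5) = 7; row 4: (57/5)/(21/5) = 19/7. Minimum is 19/7 at row 4 (s4 leaves); pivot element 21/5.
Divide row 4 by 21/5; eliminate column x2 from the other rows.
Row 1 update in column s3: -2/5 − (11/5)·(-2/21) = -4/21.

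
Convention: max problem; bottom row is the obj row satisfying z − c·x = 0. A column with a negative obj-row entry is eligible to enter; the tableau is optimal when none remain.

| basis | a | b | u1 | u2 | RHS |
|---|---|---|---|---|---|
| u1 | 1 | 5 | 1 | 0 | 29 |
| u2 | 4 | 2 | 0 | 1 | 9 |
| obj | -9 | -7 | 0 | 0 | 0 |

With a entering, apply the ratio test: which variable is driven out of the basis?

Column a entries and ratios — u1: 29/1 = 29; u2: 9/4 = 9/4.
Smallest ratio is 9/4 in the row of u2, so u2 leaves.

u2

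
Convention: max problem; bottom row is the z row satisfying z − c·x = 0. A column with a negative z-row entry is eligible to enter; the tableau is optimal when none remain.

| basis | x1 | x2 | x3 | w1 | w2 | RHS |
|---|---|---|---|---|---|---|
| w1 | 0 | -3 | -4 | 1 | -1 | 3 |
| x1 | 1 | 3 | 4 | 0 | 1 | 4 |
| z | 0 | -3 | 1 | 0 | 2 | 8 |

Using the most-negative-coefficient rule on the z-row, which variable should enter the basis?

x2

Negative z-row entries: x2: -3.
The most negative is -3 in column x2, so x2 enters.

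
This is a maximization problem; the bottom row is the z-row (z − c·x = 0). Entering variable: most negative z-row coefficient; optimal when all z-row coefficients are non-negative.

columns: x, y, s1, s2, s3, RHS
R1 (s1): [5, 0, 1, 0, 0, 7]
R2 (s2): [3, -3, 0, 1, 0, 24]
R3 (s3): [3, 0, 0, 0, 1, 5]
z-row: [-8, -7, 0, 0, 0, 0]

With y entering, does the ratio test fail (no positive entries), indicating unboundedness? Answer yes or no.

yes

Every constraint-row entry in column y is ≤ 0, so increasing y is unbounded.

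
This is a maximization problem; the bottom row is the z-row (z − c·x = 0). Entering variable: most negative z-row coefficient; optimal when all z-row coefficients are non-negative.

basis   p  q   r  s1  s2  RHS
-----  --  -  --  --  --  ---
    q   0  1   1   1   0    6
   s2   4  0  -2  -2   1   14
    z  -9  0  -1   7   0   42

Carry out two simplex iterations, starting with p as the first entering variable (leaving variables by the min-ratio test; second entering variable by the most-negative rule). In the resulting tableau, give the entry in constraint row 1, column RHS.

Ratio test on column p — row 1: entry 0 ≤ 0; row 2: 14/4 = 7/2. Minimum is 7/2 at row 2 (s2 leaves); pivot element 4.
Divide row 2 by 4; eliminate column p from the other rows.
Second iteration: most negative z-row entry is -11/2 in column r, so r enters.
Ratio test on column r — row 1: 6/1 = 6; row 2: entry -1/2 ≤ 0. Minimum is 6 at row 1 (q leaves); pivot element 1.
Divide row 1 by 1; eliminate column r from the other rows.
After both pivots, the entry at constraint row 1, column RHS is 6.

6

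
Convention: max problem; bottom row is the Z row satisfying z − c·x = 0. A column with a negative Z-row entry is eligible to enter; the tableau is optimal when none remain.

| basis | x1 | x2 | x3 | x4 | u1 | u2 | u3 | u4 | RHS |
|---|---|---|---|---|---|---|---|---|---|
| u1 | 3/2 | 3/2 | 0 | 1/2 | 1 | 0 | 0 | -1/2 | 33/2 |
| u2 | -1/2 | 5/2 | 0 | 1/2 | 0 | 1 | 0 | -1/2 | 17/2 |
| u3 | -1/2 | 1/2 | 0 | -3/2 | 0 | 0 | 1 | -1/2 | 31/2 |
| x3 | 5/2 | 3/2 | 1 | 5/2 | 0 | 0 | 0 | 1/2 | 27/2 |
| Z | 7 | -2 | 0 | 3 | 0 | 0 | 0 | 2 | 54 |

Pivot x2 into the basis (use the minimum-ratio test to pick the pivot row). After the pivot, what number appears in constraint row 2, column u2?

Ratio test on column x2 — row 1: (33/2)/(3/2) = 11; row 2: (17/2)/(5/2) = 17/5; row 3: (31/2)/(1/2) = 31; row 4: (27/2)/(3/2) = 9. Minimum is 17/5 at row 2 (u2 leaves); pivot element 5/2.
Divide row 2 by 5/2; eliminate column x2 from the other rows.
In the new row 2, the u2 entry is the old entry divided by the pivot: 1/(5/2) = 2/5.

2/5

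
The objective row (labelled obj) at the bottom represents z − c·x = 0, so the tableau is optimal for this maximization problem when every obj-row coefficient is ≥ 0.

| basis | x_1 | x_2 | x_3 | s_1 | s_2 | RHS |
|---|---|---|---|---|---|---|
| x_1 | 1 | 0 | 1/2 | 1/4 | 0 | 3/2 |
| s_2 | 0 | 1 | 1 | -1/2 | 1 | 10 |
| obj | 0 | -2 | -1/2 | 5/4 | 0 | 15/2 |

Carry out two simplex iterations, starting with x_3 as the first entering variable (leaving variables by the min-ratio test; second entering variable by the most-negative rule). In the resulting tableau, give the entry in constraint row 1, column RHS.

3

Ratio test on column x_3 — row 1: (3/2)/(1/2) = 3; row 2: 10/1 = 10. Minimum is 3 at row 1 (x_1 leaves); pivot element 1/2.
Divide row 1 by 1/2; eliminate column x_3 from the other rows.
Second iteration: most negative obj-row entry is -2 in column x_2, so x_2 enters.
Ratio test on column x_2 — row 1: entry 0 ≤ 0; row 2: 7/1 = 7. Minimum is 7 at row 2 (s_2 leaves); pivot element 1.
Divide row 2 by 1; eliminate column x_2 from the other rows.
After both pivots, the entry at constraint row 1, column RHS is 3.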